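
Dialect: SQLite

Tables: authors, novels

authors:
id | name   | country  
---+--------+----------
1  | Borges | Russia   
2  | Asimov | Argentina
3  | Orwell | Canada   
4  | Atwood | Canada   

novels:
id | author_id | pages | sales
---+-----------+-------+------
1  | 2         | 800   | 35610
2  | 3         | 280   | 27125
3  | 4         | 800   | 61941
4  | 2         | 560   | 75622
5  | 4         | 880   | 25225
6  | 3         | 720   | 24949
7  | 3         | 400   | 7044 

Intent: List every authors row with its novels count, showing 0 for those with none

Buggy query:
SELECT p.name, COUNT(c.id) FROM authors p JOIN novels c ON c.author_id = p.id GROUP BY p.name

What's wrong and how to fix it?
Bug: INNER JOIN drops authors rows that have no matching novels rows

Fix: Use LEFT JOIN so parents without children still appear (COUNT(c.id) gives 0)

Corrected query:
SELECT p.name, COUNT(c.id) FROM authors p LEFT JOIN novels c ON c.author_id = p.id GROUP BY p.name

Result:
name   | COUNT(c.id)
-------+------------
Asimov | 2          
Atwood | 2          
Borges | 0          
Orwell | 3          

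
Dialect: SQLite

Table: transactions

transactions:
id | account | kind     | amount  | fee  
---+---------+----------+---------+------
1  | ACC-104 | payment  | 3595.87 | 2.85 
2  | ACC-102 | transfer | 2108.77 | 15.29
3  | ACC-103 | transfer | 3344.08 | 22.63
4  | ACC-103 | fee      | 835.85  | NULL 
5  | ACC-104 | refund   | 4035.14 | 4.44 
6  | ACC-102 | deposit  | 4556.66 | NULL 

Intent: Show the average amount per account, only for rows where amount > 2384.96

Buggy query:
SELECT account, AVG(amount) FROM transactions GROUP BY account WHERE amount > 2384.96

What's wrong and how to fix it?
Bug: WHERE cannot follow GROUP BY

Fix: Move the WHERE clause before GROUP BY

Corrected query:
SELECT account, AVG(amount) FROM transactions WHERE amount > 2384.96 GROUP BY account

Result:
account | AVG(amount)
--------+------------
ACC-102 | 4556.66    
ACC-103 | 3344.08    
ACC-104 | 3815.505   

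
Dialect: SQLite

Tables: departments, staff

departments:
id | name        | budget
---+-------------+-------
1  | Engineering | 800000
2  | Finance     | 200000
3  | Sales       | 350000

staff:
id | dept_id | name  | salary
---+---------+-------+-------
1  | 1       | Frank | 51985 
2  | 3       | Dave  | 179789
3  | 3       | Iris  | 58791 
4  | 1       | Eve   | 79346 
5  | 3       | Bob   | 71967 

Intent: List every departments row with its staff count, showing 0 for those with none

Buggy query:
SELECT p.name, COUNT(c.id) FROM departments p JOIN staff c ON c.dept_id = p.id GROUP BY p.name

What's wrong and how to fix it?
Bug: An inner join excludes parents with zero children

Fix: Switch to LEFT JOIN to retain unmatched parent rows

Corrected query:
SELECT p.name, COUNT(c.id) FROM departments p LEFT JOIN staff c ON c.dept_id = p.id GROUP BY p.name

Result:
name        | COUNT(c.id)
------------+------------
Engineering | 2          
Finance     | 0          
Sales       | 3          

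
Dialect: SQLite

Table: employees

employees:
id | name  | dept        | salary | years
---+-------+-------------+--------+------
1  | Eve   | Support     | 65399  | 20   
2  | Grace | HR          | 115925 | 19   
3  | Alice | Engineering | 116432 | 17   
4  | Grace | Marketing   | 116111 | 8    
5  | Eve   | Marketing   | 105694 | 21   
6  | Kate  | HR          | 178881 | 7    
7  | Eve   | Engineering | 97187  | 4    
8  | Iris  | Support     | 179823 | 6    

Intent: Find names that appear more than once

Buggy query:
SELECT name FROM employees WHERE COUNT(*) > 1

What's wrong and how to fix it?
Bug: WHERE can't reference COUNT(*); aggregates are computed after WHERE

Fix: GROUP BY name, then filter groups with HAVING COUNT(*) > 1

Corrected query:
SELECT name FROM employees GROUP BY name HAVING COUNT(*) > 1

Result:
name 
-----
Eve  
Grace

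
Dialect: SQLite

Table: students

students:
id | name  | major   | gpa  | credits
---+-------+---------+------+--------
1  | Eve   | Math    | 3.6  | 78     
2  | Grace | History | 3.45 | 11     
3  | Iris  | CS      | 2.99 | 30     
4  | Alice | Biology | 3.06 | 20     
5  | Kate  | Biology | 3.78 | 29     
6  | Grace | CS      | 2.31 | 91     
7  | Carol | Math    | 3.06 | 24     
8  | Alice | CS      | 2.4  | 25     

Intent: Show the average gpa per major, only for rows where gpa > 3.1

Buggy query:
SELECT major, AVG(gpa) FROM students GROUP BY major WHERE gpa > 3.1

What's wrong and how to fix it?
Bug: WHERE cannot follow GROUP BY

Fix: Move the WHERE clause before GROUP BY

Corrected query:
SELECT major, AVG(gpa) FROM students WHERE gpa > 3.1 GROUP BY major

Result:
major   | AVG(gpa)
--------+---------
Biology | 3.78    
History | 3.45    
Math    | 3.6     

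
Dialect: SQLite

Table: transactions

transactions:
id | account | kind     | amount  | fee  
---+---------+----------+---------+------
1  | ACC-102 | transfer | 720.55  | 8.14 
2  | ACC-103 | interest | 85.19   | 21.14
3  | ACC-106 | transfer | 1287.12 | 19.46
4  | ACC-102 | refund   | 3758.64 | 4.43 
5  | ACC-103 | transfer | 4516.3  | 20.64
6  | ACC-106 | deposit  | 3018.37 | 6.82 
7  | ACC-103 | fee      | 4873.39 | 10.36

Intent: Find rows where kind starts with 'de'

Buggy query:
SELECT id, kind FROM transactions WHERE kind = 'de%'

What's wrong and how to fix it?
Bug: Wildcards only work with LIKE; '=' treats '%' as a literal character

Fix: Use LIKE for wildcard pattern matching

Corrected query:
SELECT id, kind FROM transactions WHERE kind LIKE 'de%'

Result:
id | kind   
---+--------
6  | deposit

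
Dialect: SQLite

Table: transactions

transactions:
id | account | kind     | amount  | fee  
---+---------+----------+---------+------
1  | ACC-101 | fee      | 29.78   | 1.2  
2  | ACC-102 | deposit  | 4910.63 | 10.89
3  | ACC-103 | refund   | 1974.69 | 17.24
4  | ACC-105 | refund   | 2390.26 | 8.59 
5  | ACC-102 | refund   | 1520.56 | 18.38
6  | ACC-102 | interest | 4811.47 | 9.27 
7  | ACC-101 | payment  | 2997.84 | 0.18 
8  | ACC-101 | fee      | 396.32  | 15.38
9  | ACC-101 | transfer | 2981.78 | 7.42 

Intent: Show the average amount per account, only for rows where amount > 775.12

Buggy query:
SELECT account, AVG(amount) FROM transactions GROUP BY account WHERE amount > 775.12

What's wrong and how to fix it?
Bug: WHERE cannot follow GROUP BY

Fix: Move the WHERE clause before GROUP BY

Corrected query:
SELECT account, AVG(amount) FROM transactions WHERE amount > 775.12 GROUP BY account

Result:
account | AVG(amount)
--------+------------
ACC-101 | 2989.81    
ACC-102 | 3747.553333
ACC-103 | 1974.69    
ACC-105 | 2390.26    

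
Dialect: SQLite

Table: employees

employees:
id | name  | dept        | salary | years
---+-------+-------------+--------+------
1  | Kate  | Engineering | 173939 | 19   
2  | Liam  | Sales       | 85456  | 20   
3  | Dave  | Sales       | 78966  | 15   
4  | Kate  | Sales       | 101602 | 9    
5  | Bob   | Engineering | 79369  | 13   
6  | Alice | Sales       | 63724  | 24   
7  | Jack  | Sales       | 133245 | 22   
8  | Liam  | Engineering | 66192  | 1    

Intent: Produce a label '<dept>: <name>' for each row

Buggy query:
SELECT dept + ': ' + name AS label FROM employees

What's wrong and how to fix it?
Bug: '+' is numeric addition; on text columns SQLite converts them to 0 instead of concatenating

Fix: Replace + with || to concatenate text

Corrected query:
SELECT dept || ': ' || name AS label FROM employees

Result:
label            
-----------------
Engineering: Kate
Sales: Liam      
Sales: Dave      
Sales: Kate      
Engineering: Bob 
Sales: Alice     
Sales: Jack      
Engineering: Liam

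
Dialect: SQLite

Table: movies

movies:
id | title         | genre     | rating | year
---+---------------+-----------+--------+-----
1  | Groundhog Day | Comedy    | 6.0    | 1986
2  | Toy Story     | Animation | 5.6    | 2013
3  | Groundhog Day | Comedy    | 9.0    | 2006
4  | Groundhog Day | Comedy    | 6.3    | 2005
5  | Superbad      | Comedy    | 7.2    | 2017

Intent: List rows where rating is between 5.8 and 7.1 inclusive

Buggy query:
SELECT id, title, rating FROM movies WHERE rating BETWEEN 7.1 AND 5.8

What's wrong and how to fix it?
Bug: BETWEEN expects the lower bound first; with 7.1 AND 5.8 the range is empty

Fix: Write BETWEEN 5.8 AND 7.1

Corrected query:
SELECT id, title, rating FROM movies WHERE rating BETWEEN 5.8 AND 7.1

Result:
id | title         | rating
---+---------------+-------
1  | Groundhog Day | 6     
4  | Groundhog Day | 6.3   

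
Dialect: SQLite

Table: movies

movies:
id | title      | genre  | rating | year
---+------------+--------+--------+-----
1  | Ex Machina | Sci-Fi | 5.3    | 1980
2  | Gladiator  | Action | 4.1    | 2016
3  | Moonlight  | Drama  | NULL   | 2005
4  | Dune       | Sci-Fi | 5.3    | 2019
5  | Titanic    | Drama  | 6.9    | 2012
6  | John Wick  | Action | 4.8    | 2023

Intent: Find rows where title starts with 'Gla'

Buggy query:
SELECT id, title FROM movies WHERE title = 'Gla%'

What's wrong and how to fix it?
Bug: '=' compares the literal string including the % character; pattern matching needs LIKE

Fix: Replace '=' with LIKE so 'Gla%' is treated as a pattern

Corrected query:
SELECT id, title FROM movies WHERE title LIKE 'Gla%'

Result:
id | title    
---+----------
2  | Gladiator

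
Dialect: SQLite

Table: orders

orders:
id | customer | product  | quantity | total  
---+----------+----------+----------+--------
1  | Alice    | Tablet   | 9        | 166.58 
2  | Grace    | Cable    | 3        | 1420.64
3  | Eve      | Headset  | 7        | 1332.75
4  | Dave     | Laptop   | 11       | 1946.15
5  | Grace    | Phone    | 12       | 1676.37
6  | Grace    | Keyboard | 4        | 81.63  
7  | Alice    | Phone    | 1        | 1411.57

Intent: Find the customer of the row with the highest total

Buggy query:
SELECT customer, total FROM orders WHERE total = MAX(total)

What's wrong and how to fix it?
Bug: MAX(total) is an aggregate and cannot be used directly in WHERE

Fix: Use a subquery: WHERE total = (SELECT MAX(total) FROM orders)

Corrected query:
SELECT customer, total FROM orders WHERE total = (SELECT MAX(total) FROM orders)

Result:
customer | total  
---------+--------
Dave     | 1946.15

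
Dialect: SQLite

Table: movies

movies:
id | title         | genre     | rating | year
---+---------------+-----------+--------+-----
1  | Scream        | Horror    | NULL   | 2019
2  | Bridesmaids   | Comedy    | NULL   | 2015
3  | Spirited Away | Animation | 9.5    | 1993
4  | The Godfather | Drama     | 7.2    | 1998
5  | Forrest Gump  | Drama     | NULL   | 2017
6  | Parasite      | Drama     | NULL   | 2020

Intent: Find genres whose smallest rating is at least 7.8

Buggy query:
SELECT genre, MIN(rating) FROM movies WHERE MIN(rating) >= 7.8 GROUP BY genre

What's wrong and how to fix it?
Bug: MIN() in WHERE is a misuse of aggregate

Fix: Use HAVING for the per-group MIN condition

Corrected query:
SELECT genre, MIN(rating) FROM movies GROUP BY genre HAVING MIN(rating) >= 7.8

Result:
genre     | MIN(rating)
----------+------------
Animation | 9.5        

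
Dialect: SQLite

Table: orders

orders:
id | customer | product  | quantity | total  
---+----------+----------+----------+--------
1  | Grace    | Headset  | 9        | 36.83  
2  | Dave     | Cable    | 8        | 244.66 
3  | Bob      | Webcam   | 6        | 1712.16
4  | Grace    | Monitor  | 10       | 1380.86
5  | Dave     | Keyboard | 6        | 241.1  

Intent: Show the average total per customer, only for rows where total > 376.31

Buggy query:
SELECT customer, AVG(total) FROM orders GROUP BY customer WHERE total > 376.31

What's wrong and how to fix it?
Bug: WHERE cannot follow GROUP BY

Fix: Place WHERE between FROM and GROUP BY

Corrected query:
SELECT customer, AVG(total) FROM orders WHERE total > 376.31 GROUP BY customer

Result:
customer | AVG(total)
---------+-----------
Bob      | 1712.16   
Grace    | 1380.86   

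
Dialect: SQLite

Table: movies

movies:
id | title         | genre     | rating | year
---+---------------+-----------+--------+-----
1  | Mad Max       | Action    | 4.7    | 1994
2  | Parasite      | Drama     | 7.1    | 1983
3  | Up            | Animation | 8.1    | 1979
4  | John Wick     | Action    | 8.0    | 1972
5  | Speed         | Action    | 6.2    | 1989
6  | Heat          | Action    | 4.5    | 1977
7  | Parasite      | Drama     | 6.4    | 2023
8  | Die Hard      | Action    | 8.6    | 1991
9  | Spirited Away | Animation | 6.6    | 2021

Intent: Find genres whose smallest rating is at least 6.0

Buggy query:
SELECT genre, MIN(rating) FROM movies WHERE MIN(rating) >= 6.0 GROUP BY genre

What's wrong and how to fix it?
Bug: Aggregates like MIN are computed per group after WHERE runs

Fix: Use HAVING for the per-group MIN condition

Corrected query:
SELECT genre, MIN(rating) FROM movies GROUP BY genre HAVING MIN(rating) >= 6.0

Result:
genre     | MIN(rating)
----------+------------
Animation | 6.6        
Drama     | 6.4        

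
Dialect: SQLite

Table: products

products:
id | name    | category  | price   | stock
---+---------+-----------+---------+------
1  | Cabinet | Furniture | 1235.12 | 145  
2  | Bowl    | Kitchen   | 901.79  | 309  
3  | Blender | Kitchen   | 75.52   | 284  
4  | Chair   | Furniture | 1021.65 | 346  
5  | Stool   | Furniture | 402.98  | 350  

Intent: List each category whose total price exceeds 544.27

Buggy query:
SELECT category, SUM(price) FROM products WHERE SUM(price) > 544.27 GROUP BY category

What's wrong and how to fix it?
Bug: Aggregate functions cannot appear in a WHERE clause

Fix: Use HAVING (which filters groups after aggregation) instead of WHERE

Corrected query:
SELECT category, SUM(price) FROM products GROUP BY category HAVING SUM(price) > 544.27

Result:
category  | SUM(price)
----------+-----------
Furniture | 2659.75   
Kitchen   | 977.31    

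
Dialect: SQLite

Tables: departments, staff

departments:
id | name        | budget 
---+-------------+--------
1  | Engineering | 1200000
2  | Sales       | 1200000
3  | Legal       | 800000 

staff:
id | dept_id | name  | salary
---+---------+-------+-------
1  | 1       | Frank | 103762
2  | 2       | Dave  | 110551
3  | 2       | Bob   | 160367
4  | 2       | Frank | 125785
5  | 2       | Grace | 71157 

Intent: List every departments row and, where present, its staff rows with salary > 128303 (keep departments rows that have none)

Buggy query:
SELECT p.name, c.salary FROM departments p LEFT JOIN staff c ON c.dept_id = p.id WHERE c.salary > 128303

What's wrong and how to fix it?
Bug: Filtering c.salary in WHERE discards the NULL rows produced by LEFT JOIN, turning it into an inner join

Fix: Put 'c.salary > 128303' in the JOIN's ON clause instead of WHERE

Corrected query:
SELECT p.name, c.salary FROM departments p LEFT JOIN staff c ON c.dept_id = p.id AND c.salary > 128303

Result:
name        | salary
------------+-------
Engineering | NULL  
Sales       | 160367
Legal       | NULL  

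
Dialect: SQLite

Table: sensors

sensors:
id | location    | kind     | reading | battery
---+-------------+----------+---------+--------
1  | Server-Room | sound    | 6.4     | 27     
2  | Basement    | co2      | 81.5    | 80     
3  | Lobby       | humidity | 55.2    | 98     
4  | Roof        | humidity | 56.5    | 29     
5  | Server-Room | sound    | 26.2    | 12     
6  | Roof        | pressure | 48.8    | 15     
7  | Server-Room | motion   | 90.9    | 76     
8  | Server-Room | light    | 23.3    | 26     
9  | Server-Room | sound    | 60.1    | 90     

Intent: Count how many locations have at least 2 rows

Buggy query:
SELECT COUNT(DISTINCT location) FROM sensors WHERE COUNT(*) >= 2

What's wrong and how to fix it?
Bug: WHERE filters individual rows, not groups, so a group-level COUNT is invalid there

Fix: Use a subquery that GROUPs and filters with HAVING, then count its rows

Corrected query:
SELECT COUNT(*) FROM (SELECT location FROM sensors GROUP BY location HAVING COUNT(*) >= 2)

Result:
COUNT(*)
--------
2       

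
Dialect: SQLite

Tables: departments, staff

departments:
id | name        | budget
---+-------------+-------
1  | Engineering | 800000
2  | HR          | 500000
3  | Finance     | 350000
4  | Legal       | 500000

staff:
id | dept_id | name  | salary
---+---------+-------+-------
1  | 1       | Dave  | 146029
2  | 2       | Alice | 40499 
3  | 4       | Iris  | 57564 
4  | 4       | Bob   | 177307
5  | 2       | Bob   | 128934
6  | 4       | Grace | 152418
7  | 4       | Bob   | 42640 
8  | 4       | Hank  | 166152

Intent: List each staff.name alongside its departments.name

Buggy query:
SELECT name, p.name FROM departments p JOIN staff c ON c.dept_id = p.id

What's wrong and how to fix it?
Bug: 'name' exists in both joined tables, so the database can't tell which one is meant

Fix: Qualify the column with its table alias (c.name)

Corrected query:
SELECT c.name, p.name FROM departments p JOIN staff c ON c.dept_id = p.id

Result:
name  | name       
------+------------
Dave  | Engineering
Alice | HR         
Iris  | Legal      
Bob   | Legal      
Bob   | HR         
Grace | Legal      
Bob   | Legal      
Hank  | Legal      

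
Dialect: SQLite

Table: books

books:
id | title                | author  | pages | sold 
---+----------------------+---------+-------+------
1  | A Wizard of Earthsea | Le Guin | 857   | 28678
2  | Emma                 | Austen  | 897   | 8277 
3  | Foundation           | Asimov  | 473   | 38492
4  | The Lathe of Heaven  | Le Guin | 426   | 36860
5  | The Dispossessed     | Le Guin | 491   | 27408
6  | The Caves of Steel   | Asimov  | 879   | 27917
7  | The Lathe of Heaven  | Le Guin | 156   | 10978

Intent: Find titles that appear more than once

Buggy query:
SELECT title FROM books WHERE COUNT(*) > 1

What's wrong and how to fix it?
Bug: COUNT(*) is an aggregate and cannot be used in WHERE

Fix: Group first, then use HAVING for the count condition

Corrected query:
SELECT title FROM books GROUP BY title HAVING COUNT(*) > 1

Result:
title              
-------------------
The Lathe of Heaven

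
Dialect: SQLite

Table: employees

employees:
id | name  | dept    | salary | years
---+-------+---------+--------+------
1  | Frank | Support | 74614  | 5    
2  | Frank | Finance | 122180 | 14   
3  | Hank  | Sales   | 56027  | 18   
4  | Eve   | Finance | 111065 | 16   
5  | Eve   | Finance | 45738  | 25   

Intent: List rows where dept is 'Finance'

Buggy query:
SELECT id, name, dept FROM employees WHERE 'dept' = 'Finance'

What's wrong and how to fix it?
Bug: 'dept' in single quotes is a string literal, not the column; the comparison is literal-vs-literal and never true

Fix: Reference the column as dept without single quotes

Corrected query:
SELECT id, name, dept FROM employees WHERE dept = 'Finance'

Result:
id | name  | dept   
---+-------+--------
2  | Frank | Finance
4  | Eve   | Finance
5  | Eve   | Finance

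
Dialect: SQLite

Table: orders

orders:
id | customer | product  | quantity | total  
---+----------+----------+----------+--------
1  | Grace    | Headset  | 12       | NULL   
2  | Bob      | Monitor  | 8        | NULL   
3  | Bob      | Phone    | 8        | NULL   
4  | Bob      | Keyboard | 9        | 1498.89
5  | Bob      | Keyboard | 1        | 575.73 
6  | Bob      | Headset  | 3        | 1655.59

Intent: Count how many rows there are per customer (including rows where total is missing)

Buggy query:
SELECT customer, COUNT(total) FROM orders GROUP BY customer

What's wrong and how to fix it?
Bug: COUNT(total) skips NULLs, so groups with missing total are undercounted

Fix: Replace COUNT(total) with COUNT(*)

Corrected query:
SELECT customer, COUNT(*) FROM orders GROUP BY customer

Result:
customer | COUNT(*)
---------+---------
Bob      | 5       
Grace    | 1       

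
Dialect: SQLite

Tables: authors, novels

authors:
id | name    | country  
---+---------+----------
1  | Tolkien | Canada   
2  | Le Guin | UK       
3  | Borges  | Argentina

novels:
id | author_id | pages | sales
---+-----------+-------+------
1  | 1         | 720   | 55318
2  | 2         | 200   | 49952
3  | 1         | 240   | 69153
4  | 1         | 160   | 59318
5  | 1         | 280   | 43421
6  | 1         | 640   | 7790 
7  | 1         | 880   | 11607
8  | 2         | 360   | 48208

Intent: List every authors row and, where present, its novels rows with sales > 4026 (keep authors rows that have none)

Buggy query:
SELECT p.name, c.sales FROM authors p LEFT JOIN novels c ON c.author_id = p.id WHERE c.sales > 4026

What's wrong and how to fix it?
Bug: A WHERE condition on the right-hand table after LEFT JOIN drops unmatched parents

Fix: Put 'c.sales > 4026' in the JOIN's ON clause instead of WHERE

Corrected query:
SELECT p.name, c.sales FROM authors p LEFT JOIN novels c ON c.author_id = p.id AND c.sales > 4026

Result:
name    | sales
--------+------
Tolkien | 7790 
Tolkien | 11607
Tolkien | 43421
Tolkien | 55318
Tolkien | 59318
Tolkien | 69153
Le Guin | 48208
Le Guin | 49952
Borges  | NULL 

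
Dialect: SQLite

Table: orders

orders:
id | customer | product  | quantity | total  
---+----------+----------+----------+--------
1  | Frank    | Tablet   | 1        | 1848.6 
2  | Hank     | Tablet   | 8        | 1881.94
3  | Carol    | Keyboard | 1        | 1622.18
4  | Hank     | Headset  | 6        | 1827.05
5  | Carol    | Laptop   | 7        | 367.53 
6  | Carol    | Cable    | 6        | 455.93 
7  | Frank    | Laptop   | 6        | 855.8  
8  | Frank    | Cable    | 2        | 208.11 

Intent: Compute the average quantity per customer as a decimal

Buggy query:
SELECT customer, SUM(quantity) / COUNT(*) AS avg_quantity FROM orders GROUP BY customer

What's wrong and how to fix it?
Bug: Both operands are integers, so '/' performs integer division and truncates

Fix: Cast one side to REAL so the division keeps the fractional part

Corrected query:
SELECT customer, SUM(quantity) * 1.0 / COUNT(*) AS avg_quantity FROM orders GROUP BY customer

Result:
customer | avg_quantity
---------+-------------
Carol    | 4.666667    
Frank    | 3           
Hank     | 7           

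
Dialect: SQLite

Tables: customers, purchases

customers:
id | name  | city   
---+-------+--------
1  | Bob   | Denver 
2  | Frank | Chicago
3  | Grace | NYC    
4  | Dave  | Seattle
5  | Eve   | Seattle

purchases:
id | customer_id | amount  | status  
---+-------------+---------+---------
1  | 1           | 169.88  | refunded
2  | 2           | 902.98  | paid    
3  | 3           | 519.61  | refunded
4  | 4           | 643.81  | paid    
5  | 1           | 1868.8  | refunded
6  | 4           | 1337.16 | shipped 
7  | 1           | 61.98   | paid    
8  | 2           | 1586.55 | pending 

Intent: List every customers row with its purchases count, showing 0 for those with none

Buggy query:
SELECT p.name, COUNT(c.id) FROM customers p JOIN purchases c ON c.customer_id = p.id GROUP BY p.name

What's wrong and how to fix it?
Bug: INNER JOIN drops customers rows that have no matching purchases rows

Fix: Use LEFT JOIN so parents without children still appear (COUNT(c.id) gives 0)

Corrected query:
SELECT p.name, COUNT(c.id) FROM customers p LEFT JOIN purchases c ON c.customer_id = p.id GROUP BY p.name

Result:
name  | COUNT(c.id)
------+------------
Bob   | 3          
Dave  | 2          
Eve   | 0          
Frank | 2          
Grace | 1          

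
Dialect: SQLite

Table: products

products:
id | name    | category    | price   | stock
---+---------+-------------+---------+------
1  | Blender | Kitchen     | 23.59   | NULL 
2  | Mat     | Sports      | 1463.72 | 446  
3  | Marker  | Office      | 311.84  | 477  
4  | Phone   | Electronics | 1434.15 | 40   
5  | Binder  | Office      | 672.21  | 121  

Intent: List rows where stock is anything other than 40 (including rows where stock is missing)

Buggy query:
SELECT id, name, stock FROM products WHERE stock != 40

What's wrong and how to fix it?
Bug: Inequality against NULL is unknown, not true; rows with NULL are dropped

Fix: Handle NULL separately with IS NULL alongside the inequality

Corrected query:
SELECT id, name, stock FROM products WHERE stock != 40 OR stock IS NULL

Result:
id | name    | stock
---+---------+------
1  | Blender | NULL 
2  | Mat     | 446  
3  | Marker  | 477  
5  | Binder  | 121  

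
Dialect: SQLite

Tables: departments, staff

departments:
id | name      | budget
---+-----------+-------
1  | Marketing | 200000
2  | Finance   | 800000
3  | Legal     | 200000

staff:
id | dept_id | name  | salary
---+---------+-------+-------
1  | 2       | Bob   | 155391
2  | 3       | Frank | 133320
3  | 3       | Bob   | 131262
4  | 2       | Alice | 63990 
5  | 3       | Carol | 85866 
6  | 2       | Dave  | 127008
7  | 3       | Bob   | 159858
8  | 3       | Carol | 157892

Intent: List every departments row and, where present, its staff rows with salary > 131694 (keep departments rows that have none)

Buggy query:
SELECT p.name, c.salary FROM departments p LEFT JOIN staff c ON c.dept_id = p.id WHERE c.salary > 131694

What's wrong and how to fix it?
Bug: Filtering c.salary in WHERE discards the NULL rows produced by LEFT JOIN, turning it into an inner join

Fix: Put 'c.salary > 131694' in the JOIN's ON clause instead of WHERE

Corrected query:
SELECT p.name, c.salary FROM departments p LEFT JOIN staff c ON c.dept_id = p.id AND c.salary > 131694

Result:
name      | salary
----------+-------
Marketing | NULL  
Finance   | 155391
Legal     | 133320
Legal     | 157892
Legal     | 159858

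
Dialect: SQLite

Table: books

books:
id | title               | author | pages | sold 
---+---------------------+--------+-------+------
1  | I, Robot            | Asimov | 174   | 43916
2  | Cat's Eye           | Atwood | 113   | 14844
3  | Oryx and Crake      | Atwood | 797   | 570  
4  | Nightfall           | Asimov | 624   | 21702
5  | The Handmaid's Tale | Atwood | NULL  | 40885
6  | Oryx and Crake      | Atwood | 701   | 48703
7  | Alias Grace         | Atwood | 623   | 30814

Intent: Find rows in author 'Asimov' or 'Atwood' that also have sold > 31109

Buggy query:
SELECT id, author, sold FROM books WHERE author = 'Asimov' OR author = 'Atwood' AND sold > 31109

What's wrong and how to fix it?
Bug: Without parentheses, AND is evaluated before OR, so the sold filter only applies to the 'Atwood' branch

Fix: Add parentheses around the OR so the AND applies to both alternatives

Corrected query:
SELECT id, author, sold FROM books WHERE (author = 'Asimov' OR author = 'Atwood') AND sold > 31109

Result:
id | author | sold 
---+--------+------
1  | Asimov | 43916
5  | Atwood | 40885
6  | Atwood | 48703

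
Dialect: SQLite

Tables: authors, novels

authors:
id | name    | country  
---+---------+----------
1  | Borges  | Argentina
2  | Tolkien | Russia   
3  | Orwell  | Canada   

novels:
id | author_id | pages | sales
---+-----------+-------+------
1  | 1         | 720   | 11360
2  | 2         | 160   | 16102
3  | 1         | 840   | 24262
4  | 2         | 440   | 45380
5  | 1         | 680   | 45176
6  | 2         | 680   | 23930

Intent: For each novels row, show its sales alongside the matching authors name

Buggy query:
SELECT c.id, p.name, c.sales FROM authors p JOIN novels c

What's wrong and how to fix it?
Bug: Missing join condition: each novels row is matched to all authors rows instead of just its own

Fix: Add ON c.author_id = p.id to the JOIN

Corrected query:
SELECT c.id, p.name, c.sales FROM authors p JOIN novels c ON c.author_id = p.id

Result:
id | name    | sales
---+---------+------
1  | Borges  | 11360
2  | Tolkien | 16102
3  | Borges  | 24262
4  | Tolkien | 45380
5  | Borges  | 45176
6  | Tolkien | 23930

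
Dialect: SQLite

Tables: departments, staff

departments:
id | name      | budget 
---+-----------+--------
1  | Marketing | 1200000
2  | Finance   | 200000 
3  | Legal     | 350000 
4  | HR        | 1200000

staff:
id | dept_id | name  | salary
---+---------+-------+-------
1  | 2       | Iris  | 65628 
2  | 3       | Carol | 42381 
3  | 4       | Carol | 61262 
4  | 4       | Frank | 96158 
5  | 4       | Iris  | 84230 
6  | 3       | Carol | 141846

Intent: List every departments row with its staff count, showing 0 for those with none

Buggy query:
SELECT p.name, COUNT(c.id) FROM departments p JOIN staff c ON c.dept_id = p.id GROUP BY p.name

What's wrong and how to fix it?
Bug: INNER JOIN drops departments rows that have no matching staff rows

Fix: Use LEFT JOIN so parents without children still appear (COUNT(c.id) gives 0)

Corrected query:
SELECT p.name, COUNT(c.id) FROM departments p LEFT JOIN staff c ON c.dept_id = p.id GROUP BY p.name

Result:
name      | COUNT(c.id)
----------+------------
Finance   | 1          
HR        | 3          
Legal     | 2          
Marketing | 0          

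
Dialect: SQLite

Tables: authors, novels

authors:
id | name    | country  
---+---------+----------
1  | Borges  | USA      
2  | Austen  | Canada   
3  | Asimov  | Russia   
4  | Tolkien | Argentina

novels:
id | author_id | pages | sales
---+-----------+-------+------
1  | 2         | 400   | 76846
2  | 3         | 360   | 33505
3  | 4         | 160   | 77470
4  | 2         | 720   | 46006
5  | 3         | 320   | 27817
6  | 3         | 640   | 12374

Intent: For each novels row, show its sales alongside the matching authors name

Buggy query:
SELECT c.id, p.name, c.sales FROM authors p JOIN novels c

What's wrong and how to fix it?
Bug: JOIN with no ON clause produces a cartesian product; every novels row pairs with every authors row

Fix: Specify the join condition linking the foreign key to the parent id

Corrected query:
SELECT c.id, p.name, c.sales FROM authors p JOIN novels c ON c.author_id = p.id

Result:
id | name    | sales
---+---------+------
1  | Austen  | 76846
2  | Asimov  | 33505
3  | Tolkien | 77470
4  | Austen  | 46006
5  | Asimov  | 27817
6  | Asimov  | 12374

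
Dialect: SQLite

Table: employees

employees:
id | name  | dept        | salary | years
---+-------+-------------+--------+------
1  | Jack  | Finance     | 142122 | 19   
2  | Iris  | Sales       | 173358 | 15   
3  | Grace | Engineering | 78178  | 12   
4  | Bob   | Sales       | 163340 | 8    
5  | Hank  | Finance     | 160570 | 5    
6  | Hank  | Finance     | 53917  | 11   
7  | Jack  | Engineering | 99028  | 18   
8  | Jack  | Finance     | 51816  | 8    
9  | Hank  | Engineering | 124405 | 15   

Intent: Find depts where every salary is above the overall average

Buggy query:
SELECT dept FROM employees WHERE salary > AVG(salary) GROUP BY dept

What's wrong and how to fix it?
Bug: AVG() is an aggregate; it can't sit directly in WHERE

Fix: Use a subquery for AVG and a HAVING MIN(...) filter so the condition holds for every row in the group

Corrected query:
SELECT dept FROM employees GROUP BY dept HAVING MIN(salary) > (SELECT AVG(salary) FROM employees)

Result:
dept 
-----
Sales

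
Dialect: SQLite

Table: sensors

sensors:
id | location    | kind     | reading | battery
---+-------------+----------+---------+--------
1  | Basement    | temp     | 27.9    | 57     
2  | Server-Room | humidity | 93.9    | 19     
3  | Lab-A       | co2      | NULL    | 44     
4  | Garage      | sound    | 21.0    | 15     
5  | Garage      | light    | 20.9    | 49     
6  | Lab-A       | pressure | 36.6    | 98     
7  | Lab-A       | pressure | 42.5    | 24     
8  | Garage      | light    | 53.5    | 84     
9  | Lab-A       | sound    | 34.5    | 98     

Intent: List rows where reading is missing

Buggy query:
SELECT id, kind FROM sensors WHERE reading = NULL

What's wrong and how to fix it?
Bug: Comparing to NULL with '=' never matches; NULL = NULL is unknown, not true

Fix: Replace '= NULL' with 'IS NULL'

Corrected query:
SELECT id, kind FROM sensors WHERE reading IS NULL

Result:
id | kind
---+-----
3  | co2 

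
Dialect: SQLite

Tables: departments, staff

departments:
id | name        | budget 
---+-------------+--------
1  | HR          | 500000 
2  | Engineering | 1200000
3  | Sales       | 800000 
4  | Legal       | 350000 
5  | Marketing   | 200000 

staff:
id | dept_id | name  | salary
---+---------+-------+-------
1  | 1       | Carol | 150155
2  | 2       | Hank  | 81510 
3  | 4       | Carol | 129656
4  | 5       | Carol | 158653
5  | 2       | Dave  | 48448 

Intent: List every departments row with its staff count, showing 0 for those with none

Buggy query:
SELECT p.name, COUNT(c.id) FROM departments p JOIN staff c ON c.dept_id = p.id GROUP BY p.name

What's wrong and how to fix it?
Bug: INNER JOIN drops departments rows that have no matching staff rows

Fix: Use LEFT JOIN so parents without children still appear (COUNT(c.id) gives 0)

Corrected query:
SELECT p.name, COUNT(c.id) FROM departments p LEFT JOIN staff c ON c.dept_id = p.id GROUP BY p.name

Result:
name        | COUNT(c.id)
------------+------------
Engineering | 2          
HR          | 1          
Legal       | 1          
Marketing   | 1          
Sales       | 0          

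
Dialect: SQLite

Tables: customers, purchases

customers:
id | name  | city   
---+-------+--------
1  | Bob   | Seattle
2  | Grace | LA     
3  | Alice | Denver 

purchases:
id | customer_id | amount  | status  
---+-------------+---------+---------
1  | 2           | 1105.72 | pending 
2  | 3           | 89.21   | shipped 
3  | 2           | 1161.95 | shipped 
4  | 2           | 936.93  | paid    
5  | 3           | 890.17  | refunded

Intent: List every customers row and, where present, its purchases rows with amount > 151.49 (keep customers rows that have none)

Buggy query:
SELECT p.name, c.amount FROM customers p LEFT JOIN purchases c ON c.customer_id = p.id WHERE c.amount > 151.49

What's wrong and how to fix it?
Bug: A WHERE condition on the right-hand table after LEFT JOIN drops unmatched parents

Fix: Move the right-table condition into the ON clause so unmatched parents are kept

Corrected query:
SELECT p.name, c.amount FROM customers p LEFT JOIN purchases c ON c.customer_id = p.id AND c.amount > 151.49

Result:
name  | amount 
------+--------
Bob   | NULL   
Grace | 936.93 
Grace | 1105.72
Grace | 1161.95
Alice | 890.17 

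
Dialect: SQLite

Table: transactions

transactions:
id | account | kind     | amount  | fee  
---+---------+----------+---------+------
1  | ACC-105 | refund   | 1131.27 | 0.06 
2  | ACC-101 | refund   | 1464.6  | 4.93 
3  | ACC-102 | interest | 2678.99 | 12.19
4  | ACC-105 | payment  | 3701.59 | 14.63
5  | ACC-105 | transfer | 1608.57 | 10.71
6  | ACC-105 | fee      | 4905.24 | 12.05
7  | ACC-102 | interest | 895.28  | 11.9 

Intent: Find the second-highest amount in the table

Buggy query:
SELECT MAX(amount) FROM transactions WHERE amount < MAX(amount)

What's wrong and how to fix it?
Bug: MAX(amount) on the right of the comparison is an aggregate-in-WHERE error

Fix: Put the inner MAX in a scalar subquery

Corrected query:
SELECT MAX(amount) FROM transactions WHERE amount < (SELECT MAX(amount) FROM transactions)

Result:
MAX(amount)
-----------
3701.59    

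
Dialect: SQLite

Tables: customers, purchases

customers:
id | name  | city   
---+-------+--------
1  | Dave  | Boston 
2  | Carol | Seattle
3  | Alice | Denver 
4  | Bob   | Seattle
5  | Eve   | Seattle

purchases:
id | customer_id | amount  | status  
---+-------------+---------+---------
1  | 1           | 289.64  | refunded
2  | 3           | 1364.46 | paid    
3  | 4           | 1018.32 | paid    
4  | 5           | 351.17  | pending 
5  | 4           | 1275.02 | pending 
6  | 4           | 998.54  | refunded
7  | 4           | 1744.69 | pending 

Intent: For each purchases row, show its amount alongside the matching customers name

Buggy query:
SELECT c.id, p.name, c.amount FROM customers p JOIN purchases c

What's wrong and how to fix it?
Bug: JOIN with no ON clause produces a cartesian product; every purchases row pairs with every customers row

Fix: Add ON c.customer_id = p.id to the JOIN

Corrected query:
SELECT c.id, p.name, c.amount FROM customers p JOIN purchases c ON c.customer_id = p.id

Result:
id | name  | amount 
---+-------+--------
1  | Dave  | 289.64 
2  | Alice | 1364.46
3  | Bob   | 1018.32
4  | Eve   | 351.17 
5  | Bob   | 1275.02
6  | Bob   | 998.54 
7  | Bob   | 1744.69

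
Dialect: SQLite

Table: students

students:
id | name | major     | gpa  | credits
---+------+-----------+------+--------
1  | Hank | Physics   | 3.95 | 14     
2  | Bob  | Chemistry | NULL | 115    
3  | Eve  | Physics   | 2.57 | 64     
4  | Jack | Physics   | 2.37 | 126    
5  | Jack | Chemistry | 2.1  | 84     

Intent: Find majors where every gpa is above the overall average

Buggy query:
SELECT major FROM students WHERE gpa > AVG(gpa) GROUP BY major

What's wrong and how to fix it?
Bug: WHERE evaluates per row before aggregation, so AVG() is unavailable

Fix: Use a subquery for AVG and a HAVING MIN(...) filter so the condition holds for every row in the group

Corrected query:
SELECT major FROM students GROUP BY major HAVING MIN(gpa) > (SELECT AVG(gpa) FROM students)

Result:
(no rows)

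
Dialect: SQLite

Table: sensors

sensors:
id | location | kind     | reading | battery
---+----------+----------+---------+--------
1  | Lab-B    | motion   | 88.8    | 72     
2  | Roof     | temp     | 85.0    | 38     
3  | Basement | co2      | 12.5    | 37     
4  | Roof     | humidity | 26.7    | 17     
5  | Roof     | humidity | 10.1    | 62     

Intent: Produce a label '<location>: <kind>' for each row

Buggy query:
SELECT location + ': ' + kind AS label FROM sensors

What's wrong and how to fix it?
Bug: SQLite uses || for string concatenation; + coerces text to numbers (yielding 0)

Fix: Use the || operator for string concatenation

Corrected query:
SELECT location || ': ' || kind AS label FROM sensors

Result:
label         
--------------
Lab-B: motion 
Roof: temp    
Basement: co2 
Roof: humidity
Roof: humidity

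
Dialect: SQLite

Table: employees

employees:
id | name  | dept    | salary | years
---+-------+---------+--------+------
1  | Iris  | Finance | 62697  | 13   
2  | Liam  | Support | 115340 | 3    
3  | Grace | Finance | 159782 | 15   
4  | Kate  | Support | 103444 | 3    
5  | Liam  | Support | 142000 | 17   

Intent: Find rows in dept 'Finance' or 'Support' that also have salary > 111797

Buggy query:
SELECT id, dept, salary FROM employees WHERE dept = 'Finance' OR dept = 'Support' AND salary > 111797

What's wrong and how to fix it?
Bug: Without parentheses, AND is evaluated before OR, so the salary filter only applies to the 'Support' branch

Fix: Group the OR with parentheses (or use IN), then AND the threshold

Corrected query:
SELECT id, dept, salary FROM employees WHERE (dept = 'Finance' OR dept = 'Support') AND salary > 111797

Result:
id | dept    | salary
---+---------+-------
2  | Support | 115340
3  | Finance | 159782
5  | Support | 142000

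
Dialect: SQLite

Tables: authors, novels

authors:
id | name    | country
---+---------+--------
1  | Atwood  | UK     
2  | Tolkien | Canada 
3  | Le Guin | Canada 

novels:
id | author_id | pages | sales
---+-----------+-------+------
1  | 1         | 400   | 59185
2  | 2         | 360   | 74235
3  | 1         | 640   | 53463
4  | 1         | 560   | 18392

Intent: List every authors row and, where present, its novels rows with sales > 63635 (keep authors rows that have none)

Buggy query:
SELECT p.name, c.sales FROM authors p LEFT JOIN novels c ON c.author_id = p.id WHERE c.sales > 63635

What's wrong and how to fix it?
Bug: Filtering c.sales in WHERE discards the NULL rows produced by LEFT JOIN, turning it into an inner join

Fix: Move the right-table condition into the ON clause so unmatched parents are kept

Corrected query:
SELECT p.name, c.sales FROM authors p LEFT JOIN novels c ON c.author_id = p.id AND c.sales > 63635

Result:
name    | sales
--------+------
Atwood  | NULL 
Tolkien | 74235
Le Guin | NULL 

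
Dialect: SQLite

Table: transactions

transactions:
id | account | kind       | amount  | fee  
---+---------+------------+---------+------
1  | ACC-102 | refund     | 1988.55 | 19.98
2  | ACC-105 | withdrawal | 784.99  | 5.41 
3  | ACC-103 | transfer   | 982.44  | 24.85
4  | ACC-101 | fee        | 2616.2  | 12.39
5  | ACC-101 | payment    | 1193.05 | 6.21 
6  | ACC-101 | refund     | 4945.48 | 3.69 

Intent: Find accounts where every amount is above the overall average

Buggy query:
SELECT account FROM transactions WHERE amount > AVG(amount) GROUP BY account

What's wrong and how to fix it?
Bug: WHERE evaluates per row before aggregation, so AVG() is unavailable

Fix: Compute the overall average in a scalar subquery and compare each group's MIN against it in HAVING

Corrected query:
SELECT account FROM transactions GROUP BY account HAVING MIN(amount) > (SELECT AVG(amount) FROM transactions)

Result:
(no rows)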